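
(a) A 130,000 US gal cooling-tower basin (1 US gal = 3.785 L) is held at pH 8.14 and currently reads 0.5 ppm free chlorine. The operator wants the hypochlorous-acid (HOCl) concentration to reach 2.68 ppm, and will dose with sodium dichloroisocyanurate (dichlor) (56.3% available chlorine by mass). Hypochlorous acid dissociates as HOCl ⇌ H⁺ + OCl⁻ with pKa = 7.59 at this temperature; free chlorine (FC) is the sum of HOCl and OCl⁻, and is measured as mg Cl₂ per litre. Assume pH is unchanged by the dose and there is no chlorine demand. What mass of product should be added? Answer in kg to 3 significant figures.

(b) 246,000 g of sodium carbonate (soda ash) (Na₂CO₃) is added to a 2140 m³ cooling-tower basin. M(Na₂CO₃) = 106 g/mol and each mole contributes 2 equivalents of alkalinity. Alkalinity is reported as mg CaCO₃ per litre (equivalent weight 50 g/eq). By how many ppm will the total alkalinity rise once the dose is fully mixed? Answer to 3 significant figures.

(a) Volume: 130,000 US gal × 3.785 L/gal = 492,050 L.
(a) [OCl⁻]/[HOCl] = 10^(pH − pKa) = 10^(8.14 − 7.59) = 3.548; fraction as HOCl = 1/(1 + 3.548) = 0.2199.
(a) Free chlorine required for 2.68 ppm HOCl: 2.68 / 0.2199 = 12.19 ppm.
(a) FC to add: 12.19 − 0.5 = 11.69 mg/L as Cl₂.
(a) Cl₂ equivalent: 11.69 mg/L × 492,050 L = 5752 g.
(a) Product at 56.3% available Cl: 5752 / 0.563 = 10,220 g.

(b) Volume: 2140 m³ = 2,140,000 L.
(b) Moles of Na₂CO₃: 246,000 g ÷ 106 g/mol = 2321 mol → 4642 eq of alkalinity.
(b) As CaCO₃: 4642 eq × 50 g/eq = 232,100 g.
(b) Rise: 232,100 g / 2,140,000 L × 1000 = 108.4 mg/L.

(a) 10.2 kg; (b) 108 ppm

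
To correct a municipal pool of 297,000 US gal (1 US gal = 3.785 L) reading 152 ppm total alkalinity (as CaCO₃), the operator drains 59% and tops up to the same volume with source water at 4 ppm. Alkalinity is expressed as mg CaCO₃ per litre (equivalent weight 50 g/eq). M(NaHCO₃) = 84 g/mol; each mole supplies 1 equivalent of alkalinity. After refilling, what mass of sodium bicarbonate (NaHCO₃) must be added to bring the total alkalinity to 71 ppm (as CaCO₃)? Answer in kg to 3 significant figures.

Volume: 297,000 US gal × 3.785 L/gal = 1,124,145 L.
After draining 59% and refilling: 152 × 0.41 + 4 × 0.59 = 64.68 ppm.
Deficit to target: 71 − 64.68 = 6.32 mg/L.
As CaCO₃: 6.32 mg/L × 1,124,145 L = 7105 g; ÷ 50 g/eq ÷ 1 = 142.1 mol NaHCO₃.
Mass: 142.1 × 84 = 11,940 g.

11.9 kg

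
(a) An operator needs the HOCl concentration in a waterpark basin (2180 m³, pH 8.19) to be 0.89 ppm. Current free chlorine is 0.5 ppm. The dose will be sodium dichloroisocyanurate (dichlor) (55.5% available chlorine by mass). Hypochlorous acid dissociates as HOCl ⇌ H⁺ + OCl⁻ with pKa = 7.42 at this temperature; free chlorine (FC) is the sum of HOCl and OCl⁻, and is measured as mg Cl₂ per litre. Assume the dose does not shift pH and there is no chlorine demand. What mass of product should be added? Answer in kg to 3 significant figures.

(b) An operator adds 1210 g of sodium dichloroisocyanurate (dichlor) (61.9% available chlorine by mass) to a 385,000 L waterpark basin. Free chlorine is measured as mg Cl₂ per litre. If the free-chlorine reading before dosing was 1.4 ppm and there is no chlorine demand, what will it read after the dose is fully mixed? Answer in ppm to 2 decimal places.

(a) Volume: 2180 m³ = 2,180,000 L.
(a) [OCl⁻]/[HOCl] = 10^(pH − pKa) = 10^(8.19 − 7.42) = 5.888; fraction as HOCl = 1/(1 + 5.888) = 0.1452.
(a) Free chlorine required for 0.89 ppm HOCl: 0.89 / 0.1452 = 6.131 ppm.
(a) FC to add: 6.131 − 0.5 = 5.631 mg/L as Cl₂.
(a) Cl₂ equivalent: 5.631 mg/L × 2,180,000 L = 12,270 g.
(a) Product at 55.5% available Cl: 12,270 / 0.555 = 22,120 g.

(b) Available chlorine delivered: 1210 g × 0.619 = 749 g as Cl₂.
(b) Concentration rise: 749 g / 385,000 L = 1.945 mg/L = 1.95 ppm.
(b) Final FC: 1.4 + 1.95 = 3.35 ppm.

(a) 22.1 kg; (b) 3.35 ppm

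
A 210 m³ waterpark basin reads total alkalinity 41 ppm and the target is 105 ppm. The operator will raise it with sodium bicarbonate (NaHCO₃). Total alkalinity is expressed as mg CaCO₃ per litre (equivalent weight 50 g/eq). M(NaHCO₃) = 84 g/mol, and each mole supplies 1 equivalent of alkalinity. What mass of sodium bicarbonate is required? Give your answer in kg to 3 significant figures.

Volume: 210 m³ = 210,000 L.
Alkalinity to add: (105 − 41) = 64 mg/L as CaCO₃ × 210,000 L = 13,440 g as CaCO₃.
Equivalents: 13,440 g ÷ 50 g/eq = 268.8 eq.
NaHCO₃ supplies 1 eq per mole → 268.8 mol.
Mass: 268.8 mol × 84 g/mol = 22,580 g.

22.6 kg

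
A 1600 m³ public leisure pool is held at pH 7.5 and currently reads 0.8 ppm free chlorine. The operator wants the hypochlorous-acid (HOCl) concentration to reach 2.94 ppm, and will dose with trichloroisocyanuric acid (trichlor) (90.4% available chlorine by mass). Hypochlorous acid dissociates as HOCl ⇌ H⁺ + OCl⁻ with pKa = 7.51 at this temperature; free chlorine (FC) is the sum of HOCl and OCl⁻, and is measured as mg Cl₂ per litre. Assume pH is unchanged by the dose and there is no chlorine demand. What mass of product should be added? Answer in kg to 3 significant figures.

8.87 kg

Volume: 1600 m³ = 1,600,000 L.
[OCl⁻]/[HOCl] = 10^(pH − pKa) = 10^(7.5 − 7.51) = 0.9772; fraction as HOCl = 1/(1 + 0.9772) = 0.5058.
Free chlorine required for 2.94 ppm HOCl: 2.94 / 0.5058 = 5.813 ppm.
FC to add: 5.813 − 0.8 = 5.013 mg/L as Cl₂.
Cl₂ equivalent: 5.013 mg/L × 1,600,000 L = 8021 g.
Product at 90.4% available Cl: 8021 / 0.904 = 8873 g.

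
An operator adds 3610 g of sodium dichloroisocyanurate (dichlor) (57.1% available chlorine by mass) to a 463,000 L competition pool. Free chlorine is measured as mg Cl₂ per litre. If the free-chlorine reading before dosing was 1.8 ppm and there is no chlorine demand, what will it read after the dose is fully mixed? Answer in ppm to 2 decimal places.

6.25 ppm

Available chlorine delivered: 3610 g × 0.571 = 2061 g as Cl₂.
Concentration rise: 2061 g / 463,000 L = 4.452 mg/L = 4.45 ppm.
Final FC: 1.8 + 4.45 = 6.25 ppm.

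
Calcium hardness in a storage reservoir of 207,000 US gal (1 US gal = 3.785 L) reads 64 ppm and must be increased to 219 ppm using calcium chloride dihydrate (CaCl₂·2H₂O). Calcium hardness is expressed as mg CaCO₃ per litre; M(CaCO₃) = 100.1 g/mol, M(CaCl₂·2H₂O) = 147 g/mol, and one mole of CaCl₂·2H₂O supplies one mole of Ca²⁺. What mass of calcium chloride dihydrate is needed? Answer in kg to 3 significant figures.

178 kg

Volume: 207,000 US gal × 3.785 L/gal = 783,495 L.
Hardness to add: (219 − 64) = 155 mg/L as CaCO₃ × 783,495 L = 121,400 g as CaCO₃.
Moles of Ca²⁺ (1 mol Ca²⁺ ≡ 1 mol CaCO₃): 121,400 / 100.1 g/mol = 1213 mol.
Mass of CaCl₂·2H₂O: 1213 × 147 = 178,300 g.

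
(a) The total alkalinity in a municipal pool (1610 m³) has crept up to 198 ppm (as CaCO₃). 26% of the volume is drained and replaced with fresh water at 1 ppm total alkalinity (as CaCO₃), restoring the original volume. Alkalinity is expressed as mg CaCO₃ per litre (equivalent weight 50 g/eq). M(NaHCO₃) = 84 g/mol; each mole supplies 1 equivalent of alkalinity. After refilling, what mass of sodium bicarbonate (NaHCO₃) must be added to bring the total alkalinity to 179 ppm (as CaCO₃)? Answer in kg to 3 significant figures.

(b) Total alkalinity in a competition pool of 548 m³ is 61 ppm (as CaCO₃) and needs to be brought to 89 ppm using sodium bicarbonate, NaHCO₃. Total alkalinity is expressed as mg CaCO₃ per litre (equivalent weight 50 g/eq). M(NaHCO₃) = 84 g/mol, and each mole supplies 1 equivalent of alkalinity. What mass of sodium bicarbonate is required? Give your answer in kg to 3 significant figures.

(a) 87.1 kg; (b) 25.8 kg

(a) Volume: 1610 m³ = 1,610,000 L.
(a) After draining 26% and refilling: 198 × 0.74 + 1 × 0.26 = 146.78 ppm.
(a) Deficit to target: 179 − 146.78 = 32.22 mg/L.
(a) As CaCO₃: 32.22 mg/L × 1,610,000 L = 51,870 g; ÷ 50 g/eq ÷ 1 = 1037 mol NaHCO₃.
(a) Mass: 1037 × 84 = 87,150 g.

(b) Volume: 548 m³ = 548,000 L.
(b) Alkalinity to add: (89 − 61) = 28 mg/L as CaCO₃ × 548,000 L = 15,340 g as CaCO₃.
(b) Equivalents: 15,340 g ÷ 50 g/eq = 306.9 eq.
(b) NaHCO₃ supplies 1 eq per mole → 306.9 mol.
(b) Mass: 306.9 mol × 84 g/mol = 25,780 g.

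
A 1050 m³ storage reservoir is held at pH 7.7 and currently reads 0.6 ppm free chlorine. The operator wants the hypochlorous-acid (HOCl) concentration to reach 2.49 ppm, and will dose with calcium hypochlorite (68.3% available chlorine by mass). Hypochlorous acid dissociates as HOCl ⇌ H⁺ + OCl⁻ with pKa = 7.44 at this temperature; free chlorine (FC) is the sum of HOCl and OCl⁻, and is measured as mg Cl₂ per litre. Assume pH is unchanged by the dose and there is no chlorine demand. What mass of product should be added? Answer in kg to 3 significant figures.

Volume: 1050 m³ = 1,050,000 L.
[OCl⁻]/[HOCl] = 10^(pH − pKa) = 10^(7.7 − 7.44) = 1.82; fraction as HOCl = 1/(1 + 1.82) = 0.3546.
Free chlorine required for 2.49 ppm HOCl: 2.49 / 0.3546 = 7.021 ppm.
FC to add: 7.021 − 0.6 = 6.421 mg/L as Cl₂.
Cl₂ equivalent: 6.421 mg/L × 1,050,000 L = 6742 g.
Product at 68.3% available Cl: 6742 / 0.683 = 9871 g.

9.87 kg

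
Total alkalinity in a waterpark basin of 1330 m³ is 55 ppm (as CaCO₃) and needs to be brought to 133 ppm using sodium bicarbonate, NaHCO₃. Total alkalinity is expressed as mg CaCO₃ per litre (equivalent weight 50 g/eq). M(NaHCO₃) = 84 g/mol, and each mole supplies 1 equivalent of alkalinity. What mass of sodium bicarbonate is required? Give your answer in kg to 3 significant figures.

174 kg

Volume: 1330 m³ = 1,330,000 L.
Alkalinity to add: (133 − 55) = 78 mg/L as CaCO₃ × 1,330,000 L = 103,700 g as CaCO₃.
Equivalents: 103,700 g ÷ 50 g/eq = 2075 eq.
NaHCO₃ supplies 1 eq per mole → 2075 mol.
Mass: 2075 mol × 84 g/mol = 174,300 g.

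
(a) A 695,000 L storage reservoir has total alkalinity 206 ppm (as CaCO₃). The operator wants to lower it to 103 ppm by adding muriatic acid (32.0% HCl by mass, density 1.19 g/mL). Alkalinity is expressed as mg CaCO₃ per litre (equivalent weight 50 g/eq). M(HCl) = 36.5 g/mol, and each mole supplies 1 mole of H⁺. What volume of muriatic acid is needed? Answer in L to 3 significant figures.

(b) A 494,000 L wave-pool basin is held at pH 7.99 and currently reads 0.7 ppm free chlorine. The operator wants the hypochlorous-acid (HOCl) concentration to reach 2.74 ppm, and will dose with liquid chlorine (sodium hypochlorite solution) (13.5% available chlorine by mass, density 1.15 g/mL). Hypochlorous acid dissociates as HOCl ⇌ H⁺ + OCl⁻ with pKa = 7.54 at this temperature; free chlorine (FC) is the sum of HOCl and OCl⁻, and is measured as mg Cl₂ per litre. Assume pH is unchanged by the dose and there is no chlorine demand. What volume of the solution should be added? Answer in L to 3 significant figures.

(a) Alkalinity to neutralize: (206 − 103) = 103 mg/L as CaCO₃ × 695,000 L = 71,580 g as CaCO₃.
(a) Equivalents of H⁺ required: 71,580 ÷ 50 g/eq = 1432 eq = 1432 mol HCl.
(a) Mass of HCl: 1432 × 36.5 = 52,260 g.
(a) Mass of 32.0% solution: 52,260 / 0.32 = 163,300 g.
(a) Volume: 163,300 g ÷ 1.19 g/mL = 137,200 mL.

(b) [OCl⁻]/[HOCl] = 10^(pH − pKa) = 10^(7.99 − 7.54) = 2.818; fraction as HOCl = 1/(1 + 2.818) = 0.2619.
(b) Free chlorine required for 2.74 ppm HOCl: 2.74 / 0.2619 = 10.46 ppm.
(b) FC to add: 10.46 − 0.7 = 9.762 mg/L as Cl₂.
(b) Cl₂ equivalent: 9.762 mg/L × 494,000 L = 4823 g.
(b) Product at 13.5% available Cl: 4823 / 0.135 = 35,720 g.
(b) Volume: 35,720 g ÷ 1.15 g/mL = 31,060 mL.

(a) 137 L; (b) 31.1 L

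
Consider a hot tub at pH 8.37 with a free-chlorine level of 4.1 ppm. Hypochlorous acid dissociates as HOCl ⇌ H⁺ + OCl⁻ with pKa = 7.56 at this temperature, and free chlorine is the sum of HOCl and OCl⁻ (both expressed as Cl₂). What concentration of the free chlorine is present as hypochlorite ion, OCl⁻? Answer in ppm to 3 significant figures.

3.55 ppm

[OCl⁻]/[HOCl] = 10^(pH − pKa) = 10^(8.37 − 7.56) = 10^0.81 = 6.457.
Fraction as HOCl = 1 / (1 + 6.457) = 0.1341.
OCl⁻ = (1 − 0.1341) × 4.1 ppm = 3.55 ppm.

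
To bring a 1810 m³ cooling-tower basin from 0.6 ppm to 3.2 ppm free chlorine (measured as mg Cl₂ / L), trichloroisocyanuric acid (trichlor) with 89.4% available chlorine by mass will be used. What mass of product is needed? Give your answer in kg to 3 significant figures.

5.26 kg

Volume: 1810 m³ = 1,810,000 L.
Chlorine deficit: 3.2 − 0.6 = 2.6 ppm = 2.6 mg/L as Cl₂.
Cl₂ equivalent needed: 2.6 mg/L × 1,810,000 L = 4,706,000 mg = 4706 g.
Product at 89.4% available chlorine: 4706 / 0.894 = 5264 g.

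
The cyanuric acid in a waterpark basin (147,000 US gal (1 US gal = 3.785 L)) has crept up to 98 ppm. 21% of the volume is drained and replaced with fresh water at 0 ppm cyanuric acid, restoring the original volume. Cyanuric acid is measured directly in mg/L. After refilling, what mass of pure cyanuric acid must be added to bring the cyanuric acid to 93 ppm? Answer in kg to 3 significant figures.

Volume: 147,000 US gal × 3.785 L/gal = 556,395 L.
After draining 21% and refilling: 98 × 0.79 + 0 × 0.21 = 77.42 ppm.
Deficit to target: 93 − 77.42 = 15.58 mg/L.
Mass: 15.58 mg/L × 556,395 L = 8669 g cyanuric acid.

8.67 kg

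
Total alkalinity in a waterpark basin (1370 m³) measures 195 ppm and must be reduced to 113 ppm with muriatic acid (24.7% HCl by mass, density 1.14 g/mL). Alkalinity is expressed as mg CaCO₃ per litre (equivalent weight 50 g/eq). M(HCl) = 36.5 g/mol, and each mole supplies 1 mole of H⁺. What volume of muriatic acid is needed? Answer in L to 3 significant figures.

291 L

Volume: 1370 m³ = 1,370,000 L.
Alkalinity to neutralize: (195 − 113) = 82 mg/L as CaCO₃ × 1,370,000 L = 112,300 g as CaCO₃.
Equivalents of H⁺ required: 112,300 ÷ 50 g/eq = 2247 eq = 2247 mol HCl.
Mass of HCl: 2247 × 36.5 = 82,010 g.
Mass of 24.7% solution: 82,010 / 0.247 = 332,000 g.
Volume: 332,000 g ÷ 1.14 g/mL = 291,200 mL.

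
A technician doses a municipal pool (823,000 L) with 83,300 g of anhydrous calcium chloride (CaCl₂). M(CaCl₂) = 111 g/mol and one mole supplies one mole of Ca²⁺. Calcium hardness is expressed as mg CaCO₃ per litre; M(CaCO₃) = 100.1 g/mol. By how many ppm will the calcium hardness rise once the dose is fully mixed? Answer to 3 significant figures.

Moles of Ca²⁺: 83,300 g ÷ 111 g/mol = 750.5 mol.
As CaCO₃: 750.5 mol × 100.1 g/mol = 75,120 g.
Rise: 75,120 g / 823,000 L × 1000 = 91.28 mg/L.

91.3 ppm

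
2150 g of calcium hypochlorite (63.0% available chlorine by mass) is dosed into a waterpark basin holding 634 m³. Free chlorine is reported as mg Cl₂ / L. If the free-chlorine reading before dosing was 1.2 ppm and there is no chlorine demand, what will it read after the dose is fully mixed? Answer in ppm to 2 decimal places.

Volume: 634 m³ = 634,000 L.
Available chlorine delivered: 2150 g × 0.63 = 1354 g as Cl₂.
Concentration rise: 1354 g / 634,000 L = 2.136 mg/L = 2.14 ppm.
Final FC: 1.2 + 2.14 = 3.34 ppm.

3.34 ppm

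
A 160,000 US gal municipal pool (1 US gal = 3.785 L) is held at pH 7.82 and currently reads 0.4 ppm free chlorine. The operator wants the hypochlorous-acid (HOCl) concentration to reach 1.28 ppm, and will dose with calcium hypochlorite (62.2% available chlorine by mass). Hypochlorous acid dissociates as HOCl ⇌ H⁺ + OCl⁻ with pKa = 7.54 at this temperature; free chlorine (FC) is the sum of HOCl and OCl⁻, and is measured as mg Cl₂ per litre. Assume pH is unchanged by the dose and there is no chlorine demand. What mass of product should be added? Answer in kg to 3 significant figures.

Volume: 160,000 US gal × 3.785 L/gal = 605,600 L.
[OCl⁻]/[HOCl] = 10^(pH − pKa) = 10^(7.82 − 7.54) = 1.905; fraction as HOCl = 1/(1 + 1.905) = 0.3442.
Free chlorine required for 1.28 ppm HOCl: 1.28 / 0.3442 = 3.719 ppm.
FC to add: 3.719 − 0.4 = 3.319 mg/L as Cl₂.
Cl₂ equivalent: 3.319 mg/L × 605,600 L = 2010 g.
Product at 62.2% available Cl: 2010 / 0.622 = 3231 g.

3.23 kg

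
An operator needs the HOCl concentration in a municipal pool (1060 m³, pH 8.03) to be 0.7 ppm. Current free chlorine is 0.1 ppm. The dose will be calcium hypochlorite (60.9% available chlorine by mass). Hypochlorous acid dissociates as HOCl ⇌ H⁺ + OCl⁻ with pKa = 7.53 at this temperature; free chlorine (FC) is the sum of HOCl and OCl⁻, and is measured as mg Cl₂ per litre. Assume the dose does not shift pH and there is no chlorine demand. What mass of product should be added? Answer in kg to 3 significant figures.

Volume: 1060 m³ = 1,060,000 L.
[OCl⁻]/[HOCl] = 10^(pH − pKa) = 10^(8.03 − 7.53) = 3.162; fraction as HOCl = 1/(1 + 3.162) = 0.2403.
Free chlorine required for 0.7 ppm HOCl: 0.7 / 0.2403 = 2.914 ppm.
FC to add: 2.914 − 0.1 = 2.814 mg/L as Cl₂.
Cl₂ equivalent: 2.814 mg/L × 1,060,000 L = 2982 g.
Product at 60.9% available Cl: 2982 / 0.609 = 4897 g.

4.90 kg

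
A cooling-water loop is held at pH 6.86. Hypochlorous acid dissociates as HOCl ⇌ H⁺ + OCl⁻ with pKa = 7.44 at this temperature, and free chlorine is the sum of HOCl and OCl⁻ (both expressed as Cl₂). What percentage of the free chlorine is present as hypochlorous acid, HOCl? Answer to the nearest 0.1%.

[OCl⁻]/[HOCl] = 10^(pH − pKa) = 10^(6.86 − 7.44) = 10^-0.58 = 0.263.
Fraction as HOCl = 1 / (1 + 0.263) = 0.7917.

79.2%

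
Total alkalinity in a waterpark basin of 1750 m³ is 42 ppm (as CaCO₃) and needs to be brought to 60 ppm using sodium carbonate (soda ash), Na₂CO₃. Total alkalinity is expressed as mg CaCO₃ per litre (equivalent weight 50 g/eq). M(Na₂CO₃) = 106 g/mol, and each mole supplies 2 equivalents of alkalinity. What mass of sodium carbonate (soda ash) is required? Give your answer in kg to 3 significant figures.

33.4 kg

Volume: 1750 m³ = 1,750,000 L.
Alkalinity to add: (60 − 42) = 18 mg/L as CaCO₃ × 1,750,000 L = 31,500 g as CaCO₃.
Equivalents: 31,500 g ÷ 50 g/eq = 630 eq.
Each mole of Na₂CO₃ supplies 2 eq, so 630 / 2 = 315 mol.
Mass: 315 mol × 106 g/mol = 33,390 g.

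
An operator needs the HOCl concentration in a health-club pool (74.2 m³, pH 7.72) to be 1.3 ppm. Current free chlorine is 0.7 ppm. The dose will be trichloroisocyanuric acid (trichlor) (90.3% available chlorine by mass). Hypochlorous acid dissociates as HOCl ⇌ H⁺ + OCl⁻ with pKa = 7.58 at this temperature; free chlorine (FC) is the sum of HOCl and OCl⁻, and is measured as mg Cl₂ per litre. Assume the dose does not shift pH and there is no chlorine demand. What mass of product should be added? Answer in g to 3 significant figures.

197 g

Volume: 74.2 m³ = 74,200 L.
[OCl⁻]/[HOCl] = 10^(pH − pKa) = 10^(7.72 − 7.58) = 1.38; fraction as HOCl = 1/(1 + 1.38) = 0.4201.
Free chlorine required for 1.3 ppm HOCl: 1.3 / 0.4201 = 3.094 ppm.
FC to add: 3.094 − 0.7 = 2.394 mg/L as Cl₂.
Cl₂ equivalent: 2.394 mg/L × 74,200 L = 177.7 g.
Product at 90.3% available Cl: 177.7 / 0.903 = 196.8 g.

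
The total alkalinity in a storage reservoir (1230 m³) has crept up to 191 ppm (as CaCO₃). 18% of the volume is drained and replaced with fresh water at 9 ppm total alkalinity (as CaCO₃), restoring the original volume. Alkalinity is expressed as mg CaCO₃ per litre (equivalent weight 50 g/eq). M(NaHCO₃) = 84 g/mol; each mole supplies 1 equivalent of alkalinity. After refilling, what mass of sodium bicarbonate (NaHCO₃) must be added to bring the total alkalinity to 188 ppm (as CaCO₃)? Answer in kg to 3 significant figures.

Volume: 1230 m³ = 1,230,000 L.
After draining 18% and refilling: 191 × 0.82 + 9 × 0.18 = 158.24 ppm.
Deficit to target: 188 − 158.24 = 29.76 mg/L.
As CaCO₃: 29.76 mg/L × 1,230,000 L = 36,600 g; ÷ 50 g/eq ÷ 1 = 732.1 mol NaHCO₃.
Mass: 732.1 × 84 = 61,500 g.

61.5 kg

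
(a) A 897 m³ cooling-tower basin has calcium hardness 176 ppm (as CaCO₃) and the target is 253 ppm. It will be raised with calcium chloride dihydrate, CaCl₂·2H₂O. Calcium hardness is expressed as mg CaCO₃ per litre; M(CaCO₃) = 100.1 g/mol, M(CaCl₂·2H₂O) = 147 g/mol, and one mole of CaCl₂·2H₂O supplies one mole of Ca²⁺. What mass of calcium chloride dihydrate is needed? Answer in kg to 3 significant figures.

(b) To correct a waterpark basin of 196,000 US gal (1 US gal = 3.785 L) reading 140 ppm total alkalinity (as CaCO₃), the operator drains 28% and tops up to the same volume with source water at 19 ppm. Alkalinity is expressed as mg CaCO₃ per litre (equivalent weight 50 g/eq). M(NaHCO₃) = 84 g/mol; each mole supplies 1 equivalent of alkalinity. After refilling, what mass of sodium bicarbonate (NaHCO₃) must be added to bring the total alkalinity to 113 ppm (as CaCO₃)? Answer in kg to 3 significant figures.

(a) Volume: 897 m³ = 897,000 L.
(a) Hardness to add: (253 − 176) = 77 mg/L as CaCO₃ × 897,000 L = 69,070 g as CaCO₃.
(a) Moles of Ca²⁺ (1 mol Ca²⁺ ≡ 1 mol CaCO₃): 69,070 / 100.1 g/mol = 690 mol.
(a) Mass of CaCl₂·2H₂O: 690 × 147 = 101,400 g.

(b) Volume: 196,000 US gal × 3.785 L/gal = 741,860 L.
(b) After draining 28% and refilling: 140 × 0.72 + 19 × 0.28 = 106.12 ppm.
(b) Deficit to target: 113 − 106.12 = 6.88 mg/L.
(b) As CaCO₃: 6.88 mg/L × 741,860 L = 5104 g; ÷ 50 g/eq ÷ 1 = 102.1 mol NaHCO₃.
(b) Mass: 102.1 × 84 = 8575 g.

(a) 101 kg; (b) 8.57 kg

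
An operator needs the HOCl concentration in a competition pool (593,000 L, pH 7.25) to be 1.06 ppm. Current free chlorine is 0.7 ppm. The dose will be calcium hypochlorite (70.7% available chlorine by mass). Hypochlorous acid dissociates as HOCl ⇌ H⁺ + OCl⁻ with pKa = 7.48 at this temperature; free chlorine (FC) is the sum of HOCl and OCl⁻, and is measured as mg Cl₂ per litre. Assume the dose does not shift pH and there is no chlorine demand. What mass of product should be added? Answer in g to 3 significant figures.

825 g

[OCl⁻]/[HOCl] = 10^(pH − pKa) = 10^(7.25 − 7.48) = 0.5888; fraction as HOCl = 1/(1 + 0.5888) = 0.6294.
Free chlorine required for 1.06 ppm HOCl: 1.06 / 0.6294 = 1.684 ppm.
FC to add: 1.684 − 0.7 = 0.9842 mg/L as Cl₂.
Cl₂ equivalent: 0.9842 mg/L × 593,000 L = 583.6 g.
Product at 70.7% available Cl: 583.6 / 0.707 = 825.5 g.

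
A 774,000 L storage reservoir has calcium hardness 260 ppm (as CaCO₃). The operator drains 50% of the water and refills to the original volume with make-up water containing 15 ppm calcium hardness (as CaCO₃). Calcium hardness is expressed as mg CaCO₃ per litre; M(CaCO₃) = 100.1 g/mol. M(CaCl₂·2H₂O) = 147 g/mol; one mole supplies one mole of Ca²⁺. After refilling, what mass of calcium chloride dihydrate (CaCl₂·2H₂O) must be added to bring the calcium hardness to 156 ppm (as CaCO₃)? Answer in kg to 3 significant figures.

21.0 kg

After draining 50% and refilling: 260 × 0.50 + 15 × 0.50 = 137.5 ppm.
Deficit to target: 156 − 137.5 = 18.5 mg/L.
As CaCO₃: 18.5 mg/L × 774,000 L = 14,320 g; ÷ 100.1 = 143 mol Ca²⁺.
Mass: 143 × 147 = 21,030 g.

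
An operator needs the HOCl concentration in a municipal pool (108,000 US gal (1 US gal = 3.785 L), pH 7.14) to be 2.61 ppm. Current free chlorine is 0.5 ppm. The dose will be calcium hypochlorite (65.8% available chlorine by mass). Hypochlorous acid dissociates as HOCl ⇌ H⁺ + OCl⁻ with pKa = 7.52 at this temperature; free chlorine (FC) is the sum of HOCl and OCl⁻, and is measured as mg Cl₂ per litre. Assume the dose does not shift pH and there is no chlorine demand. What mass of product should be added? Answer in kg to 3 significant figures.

Volume: 108,000 US gal × 3.785 L/gal = 408,780 L.
[OCl⁻]/[HOCl] = 10^(pH − pKa) = 10^(7.14 − 7.52) = 0.4169; fraction as HOCl = 1/(1 + 0.4169) = 0.7058.
Free chlorine required for 2.61 ppm HOCl: 2.61 / 0.7058 = 3.698 ppm.
FC to add: 3.698 − 0.5 = 3.198 mg/L as Cl₂.
Cl₂ equivalent: 3.198 mg/L × 408,780 L = 1307 g.
Product at 65.8% available Cl: 1307 / 0.658 = 1987 g.

1.99 kg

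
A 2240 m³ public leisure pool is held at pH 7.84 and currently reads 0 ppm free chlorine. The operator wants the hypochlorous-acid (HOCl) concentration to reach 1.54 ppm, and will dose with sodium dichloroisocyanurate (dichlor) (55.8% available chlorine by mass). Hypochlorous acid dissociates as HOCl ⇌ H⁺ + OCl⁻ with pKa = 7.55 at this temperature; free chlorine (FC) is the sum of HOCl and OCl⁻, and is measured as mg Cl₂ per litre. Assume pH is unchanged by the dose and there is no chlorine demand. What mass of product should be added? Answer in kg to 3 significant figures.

18.2 kg

Volume: 2240 m³ = 2,240,000 L.
[OCl⁻]/[HOCl] = 10^(pH − pKa) = 10^(7.84 − 7.55) = 1.95; fraction as HOCl = 1/(1 + 1.95) = 0.339.
Free chlorine required for 1.54 ppm HOCl: 1.54 / 0.339 = 4.543 ppm.
FC to add: 4.543 − 0 = 4.543 mg/L as Cl₂.
Cl₂ equivalent: 4.543 mg/L × 2,240,000 L = 10,180 g.
Product at 55.8% available Cl: 10,180 / 0.558 = 18,240 g.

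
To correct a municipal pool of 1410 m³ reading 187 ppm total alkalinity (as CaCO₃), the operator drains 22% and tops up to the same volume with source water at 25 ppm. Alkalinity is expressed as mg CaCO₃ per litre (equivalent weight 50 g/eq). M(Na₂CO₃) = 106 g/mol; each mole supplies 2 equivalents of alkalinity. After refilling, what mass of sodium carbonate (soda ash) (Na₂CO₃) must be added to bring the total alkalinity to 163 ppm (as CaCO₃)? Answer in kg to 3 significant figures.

Volume: 1410 m³ = 1,410,000 L.
After draining 22% and refilling: 187 × 0.78 + 25 × 0.22 = 151.36 ppm.
Deficit to target: 163 − 151.36 = 11.64 mg/L.
As CaCO₃: 11.64 mg/L × 1,410,000 L = 16,410 g; ÷ 50 g/eq ÷ 2 = 164.1 mol Na₂CO₃.
Mass: 164.1 × 106 = 17,400 g.

17.4 kg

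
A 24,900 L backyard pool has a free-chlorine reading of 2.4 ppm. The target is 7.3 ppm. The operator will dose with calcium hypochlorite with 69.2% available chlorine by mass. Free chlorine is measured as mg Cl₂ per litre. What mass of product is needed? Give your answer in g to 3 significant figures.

Chlorine deficit: 7.3 − 2.4 = 4.9 ppm = 4.9 mg/L as Cl₂.
Cl₂ equivalent needed: 4.9 mg/L × 24,900 L = 122,000 mg = 122 g.
Product at 69.2% available chlorine: 122 / 0.692 = 176.3 g.

176 g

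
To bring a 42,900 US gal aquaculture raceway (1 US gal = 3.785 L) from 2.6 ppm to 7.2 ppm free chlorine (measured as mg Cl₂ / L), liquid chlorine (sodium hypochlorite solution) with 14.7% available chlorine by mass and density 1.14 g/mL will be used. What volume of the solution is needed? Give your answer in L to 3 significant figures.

Volume: 42,900 US gal × 3.785 L/gal = 162,376 L.
Chlorine deficit: 7.2 − 2.6 = 4.6 ppm = 4.6 mg/L as Cl₂.
Cl₂ equivalent needed: 4.6 mg/L × 162,376 L = 746,900 mg = 746.9 g.
Product at 14.7% available chlorine: 746.9 / 0.147 = 5081 g.
Volume at density 1.14 g/mL: 5081 g ÷ 1.14 g/mL = 4457 mL.

4.46 L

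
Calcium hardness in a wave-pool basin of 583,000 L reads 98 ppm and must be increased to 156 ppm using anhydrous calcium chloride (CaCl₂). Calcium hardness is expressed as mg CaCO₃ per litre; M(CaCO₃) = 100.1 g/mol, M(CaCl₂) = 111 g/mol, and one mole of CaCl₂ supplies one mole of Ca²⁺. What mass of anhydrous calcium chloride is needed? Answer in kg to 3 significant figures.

37.5 kg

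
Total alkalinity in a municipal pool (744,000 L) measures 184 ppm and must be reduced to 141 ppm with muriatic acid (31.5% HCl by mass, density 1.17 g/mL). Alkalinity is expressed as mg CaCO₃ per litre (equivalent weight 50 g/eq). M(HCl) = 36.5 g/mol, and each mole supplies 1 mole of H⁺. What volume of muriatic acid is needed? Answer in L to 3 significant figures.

63.4 L

Alkalinity to neutralize: (184 − 141) = 43 mg/L as CaCO₃ × 744,000 L = 31,990 g as CaCO₃.
Equivalents of H⁺ required: 31,990 ÷ 50 g/eq = 639.8 eq = 639.8 mol HCl.
Mass of HCl: 639.8 × 36.5 = 23,350 g.
Mass of 31.5% solution: 23,350 / 0.315 = 74,140 g.
Volume: 74,140 g ÷ 1.17 g/mL = 63,370 mL.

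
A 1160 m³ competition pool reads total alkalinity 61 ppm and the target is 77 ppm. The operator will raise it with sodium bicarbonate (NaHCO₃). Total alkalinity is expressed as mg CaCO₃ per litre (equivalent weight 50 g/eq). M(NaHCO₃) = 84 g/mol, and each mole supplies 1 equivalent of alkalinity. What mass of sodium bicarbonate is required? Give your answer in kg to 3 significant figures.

Volume: 1160 m³ = 1,160,000 L.
Alkalinity to add: (77 − 61) = 16 mg/L as CaCO₃ × 1,160,000 L = 18,560 g as CaCO₃.
Equivalents: 18,560 g ÷ 50 g/eq = 371.2 eq.
NaHCO₃ supplies 1 eq per mole → 371.2 mol.
Mass: 371.2 mol × 84 g/mol = 31,180 g.

31.2 kg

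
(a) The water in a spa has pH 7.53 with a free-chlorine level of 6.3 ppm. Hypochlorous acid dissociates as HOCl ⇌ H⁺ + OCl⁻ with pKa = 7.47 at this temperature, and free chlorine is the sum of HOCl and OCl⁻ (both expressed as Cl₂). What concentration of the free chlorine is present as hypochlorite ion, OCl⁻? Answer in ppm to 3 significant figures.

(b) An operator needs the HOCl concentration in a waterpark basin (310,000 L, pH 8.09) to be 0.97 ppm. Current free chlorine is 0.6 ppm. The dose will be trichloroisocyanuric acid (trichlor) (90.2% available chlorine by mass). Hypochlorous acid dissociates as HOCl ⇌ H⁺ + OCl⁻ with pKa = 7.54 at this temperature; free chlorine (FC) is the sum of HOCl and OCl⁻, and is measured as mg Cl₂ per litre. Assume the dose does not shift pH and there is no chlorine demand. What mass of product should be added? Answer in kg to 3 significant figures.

(a) [OCl⁻]/[HOCl] = 10^(pH − pKa) = 10^(7.53 − 7.47) = 10^0.06 = 1.148.
(a) Fraction as HOCl = 1 / (1 + 1.148) = 0.4655.
(a) OCl⁻ = (1 − 0.4655) × 6.3 ppm = 3.367 ppm.

(b) [OCl⁻]/[HOCl] = 10^(pH − pKa) = 10^(8.09 − 7.54) = 3.548; fraction as HOCl = 1/(1 + 3.548) = 0.2199.
(b) Free chlorine required for 0.97 ppm HOCl: 0.97 / 0.2199 = 4.412 ppm.
(b) FC to add: 4.412 − 0.6 = 3.812 mg/L as Cl₂.
(b) Cl₂ equivalent: 3.812 mg/L × 310,000 L = 1182 g.
(b) Product at 90.2% available Cl: 1182 / 0.902 = 1310 g.

(a) 3.37 ppm; (b) 1.31 kg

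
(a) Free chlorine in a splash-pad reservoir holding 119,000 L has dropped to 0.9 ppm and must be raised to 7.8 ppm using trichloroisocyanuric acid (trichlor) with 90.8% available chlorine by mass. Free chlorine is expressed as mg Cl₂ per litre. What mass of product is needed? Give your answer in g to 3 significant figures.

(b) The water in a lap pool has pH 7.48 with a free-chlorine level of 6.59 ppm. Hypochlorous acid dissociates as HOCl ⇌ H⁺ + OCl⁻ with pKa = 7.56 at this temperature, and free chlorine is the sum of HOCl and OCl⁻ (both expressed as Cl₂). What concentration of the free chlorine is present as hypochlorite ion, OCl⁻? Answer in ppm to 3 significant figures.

(a) Chlorine deficit: 7.8 − 0.9 = 6.9 ppm = 6.9 mg/L as Cl₂.
(a) Cl₂ equivalent needed: 6.9 mg/L × 119,000 L = 821,100 mg = 821.1 g.
(a) Product at 90.8% available chlorine: 821.1 / 0.908 = 904.3 g.

(b) [OCl⁻]/[HOCl] = 10^(pH − pKa) = 10^(7.48 − 7.56) = 10^-0.08 = 0.8318.
(b) Fraction as HOCl = 1 / (1 + 0.8318) = 0.5459.
(b) OCl⁻ = (1 − 0.5459) × 6.59 ppm = 2.992 ppm.

(a) 904 g; (b) 2.99 ppm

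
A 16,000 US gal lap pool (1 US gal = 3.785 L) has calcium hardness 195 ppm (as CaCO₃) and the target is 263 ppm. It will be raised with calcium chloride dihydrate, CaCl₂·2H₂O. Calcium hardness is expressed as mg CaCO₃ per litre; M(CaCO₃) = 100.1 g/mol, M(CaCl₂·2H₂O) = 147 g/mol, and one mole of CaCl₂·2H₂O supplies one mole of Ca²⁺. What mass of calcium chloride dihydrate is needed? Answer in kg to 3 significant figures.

Volume: 16,000 US gal × 3.785 L/gal = 60,560 L.
Hardness to add: (263 − 195) = 68 mg/L as CaCO₃ × 60,560 L = 4118 g as CaCO₃.
Moles of Ca²⁺ (1 mol Ca²⁺ ≡ 1 mol CaCO₃): 4118 / 100.1 g/mol = 41.14 mol.
Mass of CaCl₂·2H₂O: 41.14 × 147 = 6048 g.

6.05 kg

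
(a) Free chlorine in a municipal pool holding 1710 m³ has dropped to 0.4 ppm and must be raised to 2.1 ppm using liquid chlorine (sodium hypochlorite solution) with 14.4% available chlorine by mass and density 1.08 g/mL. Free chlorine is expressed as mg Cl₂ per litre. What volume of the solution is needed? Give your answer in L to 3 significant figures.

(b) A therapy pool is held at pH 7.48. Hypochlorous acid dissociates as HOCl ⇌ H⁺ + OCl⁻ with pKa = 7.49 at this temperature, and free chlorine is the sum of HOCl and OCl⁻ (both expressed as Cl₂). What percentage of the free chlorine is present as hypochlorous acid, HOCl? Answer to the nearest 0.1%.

(a) 18.7 L; (b) 50.6%

(a) Volume: 1710 m³ = 1,710,000 L.
(a) Chlorine deficit: 2.1 − 0.4 = 1.7 ppm = 1.7 mg/L as Cl₂.
(a) Cl₂ equivalent needed: 1.7 mg/L × 1,710,000 L = 2,907,000 mg = 2907 g.
(a) Product at 14.4% available chlorine: 2907 / 0.144 = 20,190 g.
(a) Volume at density 1.08 g/mL: 20,190 g ÷ 1.08 g/mL = 18,690 mL.

(b) [OCl⁻]/[HOCl] = 10^(pH − pKa) = 10^(7.48 − 7.49) = 10^-0.01 = 0.9772.
(b) Fraction as HOCl = 1 / (1 + 0.9772) = 0.5058.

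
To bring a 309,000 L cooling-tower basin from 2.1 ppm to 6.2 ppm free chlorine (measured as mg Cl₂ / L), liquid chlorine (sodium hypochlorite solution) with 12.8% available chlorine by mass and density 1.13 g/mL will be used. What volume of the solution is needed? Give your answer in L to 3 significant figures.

8.76 L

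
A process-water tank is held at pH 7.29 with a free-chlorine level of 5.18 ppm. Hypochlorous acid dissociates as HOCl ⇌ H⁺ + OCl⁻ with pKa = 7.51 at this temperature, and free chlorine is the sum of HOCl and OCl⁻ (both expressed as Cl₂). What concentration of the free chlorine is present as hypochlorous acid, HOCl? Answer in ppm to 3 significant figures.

[OCl⁻]/[HOCl] = 10^(pH − pKa) = 10^(7.29 − 7.51) = 10^-0.22 = 0.6026.
Fraction as HOCl = 1 / (1 + 0.6026) = 0.624.
HOCl = 0.624 × 5.18 ppm = 3.232 ppm.

3.23 ppm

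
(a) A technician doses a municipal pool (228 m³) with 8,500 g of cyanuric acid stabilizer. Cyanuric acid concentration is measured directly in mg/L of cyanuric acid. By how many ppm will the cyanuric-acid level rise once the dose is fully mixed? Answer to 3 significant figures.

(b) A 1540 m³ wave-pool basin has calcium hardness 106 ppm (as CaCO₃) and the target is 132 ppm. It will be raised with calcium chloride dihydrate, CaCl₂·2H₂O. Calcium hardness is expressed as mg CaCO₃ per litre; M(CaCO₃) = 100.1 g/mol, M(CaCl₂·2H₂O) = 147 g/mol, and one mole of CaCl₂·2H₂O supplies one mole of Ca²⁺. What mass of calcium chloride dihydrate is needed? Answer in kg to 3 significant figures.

(a) Volume: 228 m³ = 228,000 L.
(a) Rise: 8,500 g / 228,000 L × 1000 = 37.28 mg/L.

(b) Volume: 1540 m³ = 1,540,000 L.
(b) Hardness to add: (132 − 106) = 26 mg/L as CaCO₃ × 1,540,000 L = 40,040 g as CaCO₃.
(b) Moles of Ca²⁺ (1 mol Ca²⁺ ≡ 1 mol CaCO₃): 40,040 / 100.1 g/mol = 400 mol.
(b) Mass of CaCl₂·2H₂O: 400 × 147 = 58,800 g.

(a) 37.3 ppm; (b) 58.8 kg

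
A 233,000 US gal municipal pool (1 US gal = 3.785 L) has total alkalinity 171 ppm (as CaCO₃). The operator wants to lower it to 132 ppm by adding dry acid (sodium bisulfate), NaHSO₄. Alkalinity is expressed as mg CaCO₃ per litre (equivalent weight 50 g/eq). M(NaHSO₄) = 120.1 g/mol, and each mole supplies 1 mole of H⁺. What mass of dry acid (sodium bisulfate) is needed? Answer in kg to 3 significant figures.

Volume: 233,000 US gal × 3.785 L/gal = 881,905 L.
Alkalinity to neutralize: (171 − 132) = 39 mg/L as CaCO₃ × 881,905 L = 34,390 g as CaCO₃.
Equivalents of H⁺ required: 34,390 ÷ 50 g/eq = 687.9 eq = 687.9 mol NaHSO₄.
Mass of NaHSO₄: 687.9 × 120.1 = 82,620 g.

82.6 kg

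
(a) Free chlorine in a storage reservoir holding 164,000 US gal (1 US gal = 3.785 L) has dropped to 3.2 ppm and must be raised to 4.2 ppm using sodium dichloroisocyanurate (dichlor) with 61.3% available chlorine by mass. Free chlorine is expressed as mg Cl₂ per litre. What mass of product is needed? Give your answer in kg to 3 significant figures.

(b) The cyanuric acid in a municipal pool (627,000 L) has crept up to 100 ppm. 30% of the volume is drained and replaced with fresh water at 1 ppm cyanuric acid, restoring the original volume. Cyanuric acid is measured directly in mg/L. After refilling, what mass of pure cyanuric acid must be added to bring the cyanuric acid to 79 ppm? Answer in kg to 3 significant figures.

(a) Volume: 164,000 US gal × 3.785 L/gal = 620,740 L.
(a) Chlorine deficit: 4.2 − 3.2 = 1 ppm = 1 mg/L as Cl₂.
(a) Cl₂ equivalent needed: 1 mg/L × 620,740 L = 620,700 mg = 620.7 g.
(a) Product at 61.3% available chlorine: 620.7 / 0.613 = 1013 g.

(b) After draining 30% and refilling: 100 × 0.70 + 1 × 0.30 = 70.3 ppm.
(b) Deficit to target: 79 − 70.3 = 8.7 mg/L.
(b) Mass: 8.7 mg/L × 627,000 L = 5455 g cyanuric acid.

(a) 1.01 kg; (b) 5.45 kg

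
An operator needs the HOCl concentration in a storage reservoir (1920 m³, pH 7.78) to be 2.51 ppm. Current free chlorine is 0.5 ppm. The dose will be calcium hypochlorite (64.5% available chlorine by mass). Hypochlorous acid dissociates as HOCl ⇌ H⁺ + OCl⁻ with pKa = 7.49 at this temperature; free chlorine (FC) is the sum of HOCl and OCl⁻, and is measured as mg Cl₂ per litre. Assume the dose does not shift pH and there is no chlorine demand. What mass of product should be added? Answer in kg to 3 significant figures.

20.6 kg

Volume: 1920 m³ = 1,920,000 L.
[OCl⁻]/[HOCl] = 10^(pH − pKa) = 10^(7.78 − 7.49) = 1.95; fraction as HOCl = 1/(1 + 1.95) = 0.339.
Free chlorine required for 2.51 ppm HOCl: 2.51 / 0.339 = 7.404 ppm.
FC to add: 7.404 − 0.5 = 6.904 mg/L as Cl₂.
Cl₂ equivalent: 6.904 mg/L × 1,920,000 L = 13,260 g.
Product at 64.5% available Cl: 13,260 / 0.645 = 20,550 g.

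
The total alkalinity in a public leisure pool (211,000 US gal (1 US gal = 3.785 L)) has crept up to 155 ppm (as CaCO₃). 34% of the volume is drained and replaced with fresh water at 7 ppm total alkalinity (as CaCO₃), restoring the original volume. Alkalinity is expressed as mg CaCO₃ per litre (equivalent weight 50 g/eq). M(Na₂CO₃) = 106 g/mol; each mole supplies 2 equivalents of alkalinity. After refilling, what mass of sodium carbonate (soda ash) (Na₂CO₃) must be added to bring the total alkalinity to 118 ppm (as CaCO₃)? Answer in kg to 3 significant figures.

11.3 kg

Volume: 211,000 US gal × 3.785 L/gal = 798,635 L.
After draining 34% and refilling: 155 × 0.66 + 7 × 0.34 = 104.68 ppm.
Deficit to target: 118 − 104.68 = 13.32 mg/L.
As CaCO₃: 13.32 mg/L × 798,635 L = 10,640 g; ÷ 50 g/eq ÷ 2 = 106.4 mol Na₂CO₃.
Mass: 106.4 × 106 = 11,280 g.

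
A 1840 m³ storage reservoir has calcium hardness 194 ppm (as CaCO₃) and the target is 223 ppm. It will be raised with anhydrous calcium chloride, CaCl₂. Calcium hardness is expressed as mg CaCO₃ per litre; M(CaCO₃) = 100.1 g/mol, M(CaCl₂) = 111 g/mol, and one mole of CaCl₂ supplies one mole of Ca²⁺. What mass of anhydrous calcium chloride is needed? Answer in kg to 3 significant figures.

Volume: 1840 m³ = 1,840,000 L.
Hardness to add: (223 − 194) = 29 mg/L as CaCO₃ × 1,840,000 L = 53,360 g as CaCO₃.
Moles of Ca²⁺ (1 mol Ca²⁺ ≡ 1 mol CaCO₃): 53,360 / 100.1 g/mol = 533.1 mol.
Mass of CaCl₂: 533.1 × 111 = 59,170 g.

59.2 kg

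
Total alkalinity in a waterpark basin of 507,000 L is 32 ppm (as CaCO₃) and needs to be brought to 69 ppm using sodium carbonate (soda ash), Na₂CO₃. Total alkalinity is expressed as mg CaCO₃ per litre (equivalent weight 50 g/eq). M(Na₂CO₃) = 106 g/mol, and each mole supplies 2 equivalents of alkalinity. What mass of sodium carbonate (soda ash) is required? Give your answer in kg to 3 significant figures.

Alkalinity to add: (69 − 32) = 37 mg/L as CaCO₃ × 507,000 L = 18,760 g as CaCO₃.
Equivalents: 18,760 g ÷ 50 g/eq = 375.2 eq.
Each mole of Na₂CO₃ supplies 2 eq, so 375.2 / 2 = 187.6 mol.
Mass: 187.6 mol × 106 g/mol = 19,880 g.

19.9 kg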